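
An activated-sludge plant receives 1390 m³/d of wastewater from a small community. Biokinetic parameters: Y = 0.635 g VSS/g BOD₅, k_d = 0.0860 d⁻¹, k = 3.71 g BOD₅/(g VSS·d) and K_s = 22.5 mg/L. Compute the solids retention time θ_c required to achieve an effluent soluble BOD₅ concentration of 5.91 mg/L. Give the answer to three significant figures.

θ_c ≈ 2.47 d

At the target effluent, Y k S/(K_s+S) = 0.635×3.71×5.91/28.41 = 0.4901 d⁻¹.
θ_c = 1/(μ − k_d) = 1/(0.4901 − 0.0860) = 1/0.4041 = 2.475 d.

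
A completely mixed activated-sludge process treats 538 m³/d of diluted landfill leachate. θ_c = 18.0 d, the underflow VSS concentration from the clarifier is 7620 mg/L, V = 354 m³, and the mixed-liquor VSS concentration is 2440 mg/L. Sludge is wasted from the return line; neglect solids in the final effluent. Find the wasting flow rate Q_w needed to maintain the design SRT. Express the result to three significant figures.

θ_c = V·X/(Q_w·X_r) when wasting from the recycle, so Q_w = V·X/(θ_c·X_r) = 354.0 × 2440 / (18.0 × 7620) = 6.297 m³/d.

Q_w ≈ 6.30 m³/d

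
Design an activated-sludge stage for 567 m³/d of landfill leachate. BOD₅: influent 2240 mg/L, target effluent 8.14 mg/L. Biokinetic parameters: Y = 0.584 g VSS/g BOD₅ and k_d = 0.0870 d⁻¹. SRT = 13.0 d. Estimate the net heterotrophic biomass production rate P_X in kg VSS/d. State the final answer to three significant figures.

The observed yield is Y_obs = Y/(1 + k_d·θ_c) = 0.584 / (1 + 0.0870 × 13.0) = 0.584 / 2.131 = 0.2740 g VSS per g BOD₅ removed.
Mass of BOD₅ removed per day: Q(S₀ − S) = 567 × 2232 g/m³ = 1265 kg/d.
Biomass produced: P_X = Y_obs·Q·ΔS = 0.2740 × 1265 ≈ 346.8 kg VSS/d.

P_X ≈ 347 kg VSS/d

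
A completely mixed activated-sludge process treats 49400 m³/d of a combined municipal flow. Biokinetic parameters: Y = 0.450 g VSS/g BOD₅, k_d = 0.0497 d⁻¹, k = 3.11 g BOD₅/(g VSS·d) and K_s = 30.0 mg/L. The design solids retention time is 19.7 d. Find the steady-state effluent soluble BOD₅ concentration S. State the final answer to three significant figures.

S ≈ 2.32 mg/L

Effluent substrate depends only on kinetics and SRT: S = K_s(1 + k_d θ_c) / [θ_c(Yk − k_d) − 1] = 30.0 × (1 + 0.0497 × 19.7) / [19.7 × (0.450 × 3.11 − 0.0497) − 1] = 59.37 / 25.59 = 2.320 mg/L.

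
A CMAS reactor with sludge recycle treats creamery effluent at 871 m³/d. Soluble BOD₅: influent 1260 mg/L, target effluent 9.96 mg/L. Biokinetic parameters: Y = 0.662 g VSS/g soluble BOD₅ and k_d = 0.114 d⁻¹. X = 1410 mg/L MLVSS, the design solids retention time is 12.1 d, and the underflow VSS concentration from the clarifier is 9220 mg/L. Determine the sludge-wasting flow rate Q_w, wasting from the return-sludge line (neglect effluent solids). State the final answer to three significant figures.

Q_w ≈ 32.9 m³/d

Rearranging the biomass balance for a CMAS with decay, V = Y·Q·ΔS·θ_c / [X·(1+k_d θ_c)] = 0.662 × 871 × (1260 − 9.96) × 12.1 / [1410 × (1 + 0.114 × 12.1)] = 8.72×10^6 / 3355 = 2600 m³.
Q_w = (V·X)/(θ_c X_r) = 2600 × 1410 / (12.1 × 9220) = 32.86 m³/d.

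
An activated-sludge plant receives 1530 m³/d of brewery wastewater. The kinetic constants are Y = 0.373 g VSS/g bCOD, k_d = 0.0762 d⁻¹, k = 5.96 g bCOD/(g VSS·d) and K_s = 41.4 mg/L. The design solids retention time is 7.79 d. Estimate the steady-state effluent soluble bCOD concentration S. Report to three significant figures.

S ≈ 4.20 mg/L

Effluent substrate depends only on kinetics and SRT: S = K_s(1 + k_d θ_c) / [θ_c(Yk − k_d) − 1] = 41.4 × (1 + 0.0762 × 7.79) / [7.79 × (0.373 × 5.96 − 0.0762) − 1] = 65.97 / 15.72 = 4.196 mg/L.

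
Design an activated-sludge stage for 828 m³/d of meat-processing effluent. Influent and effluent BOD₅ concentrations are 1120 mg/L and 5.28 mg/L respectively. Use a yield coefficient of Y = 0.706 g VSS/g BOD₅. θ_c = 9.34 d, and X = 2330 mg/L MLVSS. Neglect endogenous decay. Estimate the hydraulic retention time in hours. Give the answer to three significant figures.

V·X = Y·Q·ΔS·θ_c gives V = 0.706 × 828 × (1120 − 5.28) × 9.34 / 2330 = 2612 m³.
HRT = V/Q = 2612 m³ / 828 m³·d⁻¹ = 3.155 d × 24 = 75.71 h.

τ ≈ 75.7 h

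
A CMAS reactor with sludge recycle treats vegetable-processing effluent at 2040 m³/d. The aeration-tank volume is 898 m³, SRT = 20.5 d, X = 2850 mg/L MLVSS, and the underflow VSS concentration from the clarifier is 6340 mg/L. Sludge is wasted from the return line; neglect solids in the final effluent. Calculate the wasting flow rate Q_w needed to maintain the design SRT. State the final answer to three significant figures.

Q_w ≈ 19.7 m³/d

Q_w = (V·X)/(θ_c X_r) = 898.0 × 2850 / (20.5 × 6340) = 19.69 m³/d.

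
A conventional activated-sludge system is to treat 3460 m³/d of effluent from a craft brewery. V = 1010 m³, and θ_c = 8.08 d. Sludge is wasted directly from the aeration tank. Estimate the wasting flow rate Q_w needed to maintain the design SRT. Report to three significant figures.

With mixed-liquor wasting, θ_c = V/Q_w, so Q_w = V/θ_c = 1010/8.08 = 125.0 m³/d.

Q_w ≈ 125 m³/d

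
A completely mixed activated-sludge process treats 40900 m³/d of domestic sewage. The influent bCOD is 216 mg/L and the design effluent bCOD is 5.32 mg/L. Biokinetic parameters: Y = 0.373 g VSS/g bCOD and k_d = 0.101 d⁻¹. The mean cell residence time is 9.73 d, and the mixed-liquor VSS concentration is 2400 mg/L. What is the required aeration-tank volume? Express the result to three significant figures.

From the SRT design equation V = Y Q (S₀−S) θ_c / [X (1 + k_d θ_c)] = 0.373 × 40900 × (216 − 5.32) × 9.73 / [2400 × (1 + 0.101 × 9.73)] = 3.13×10^7 / 4759 = 6572 m³.

V ≈ 6570 m³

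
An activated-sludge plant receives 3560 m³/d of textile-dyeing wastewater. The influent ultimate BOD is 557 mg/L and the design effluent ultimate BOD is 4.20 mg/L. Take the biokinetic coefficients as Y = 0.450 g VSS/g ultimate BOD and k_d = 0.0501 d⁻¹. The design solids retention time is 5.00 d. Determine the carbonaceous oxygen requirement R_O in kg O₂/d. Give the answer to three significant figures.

R_O ≈ 962 kg O₂/d

Y_obs = Y / (1 + k_d θ_c) = 0.450 / (1 + 0.0501 × 5.00) = 0.450 / 1.250 = 0.3599.
ΔS = 557 − 4.20 = 552.8 mg/L, so the substrate removal rate is 3560 × 552.8/1000 = 1968 kg ultimate BOD/d.
Biomass synthesised: P_X = Y_obs × 1968 = 708.2 kg VSS/d.
R_O = Q·ΔS − 1.42 P_X = 1968 − 1006 = 962.3 kg O₂/d.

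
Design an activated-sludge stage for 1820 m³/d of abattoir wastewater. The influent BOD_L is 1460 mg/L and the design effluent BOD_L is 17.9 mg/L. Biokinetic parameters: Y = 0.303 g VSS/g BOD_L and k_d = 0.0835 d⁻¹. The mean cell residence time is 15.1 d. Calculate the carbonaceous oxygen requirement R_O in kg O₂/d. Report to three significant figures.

R_O ≈ 2130 kg O₂/d

Observed yield with endogenous decay: Y_obs = Y / (1 + k_d·θ_c) = 0.303 / (1 + 0.0835 × 15.1) = 0.303 / 2.261 = 0.1340 g VSS/g BOD_L.
Mass of BOD_L removed per day: Q(S₀ − S) = 1820 × 1442 g/m³ = 2625 kg/d.
P_X = Y_obs·Q·(S₀ − S) = 0.1340 × 2625 = 351.8 kg VSS/d.
R_O = Q·ΔS − 1.42 P_X = 2625 − 499.5 = 2125 kg O₂/d.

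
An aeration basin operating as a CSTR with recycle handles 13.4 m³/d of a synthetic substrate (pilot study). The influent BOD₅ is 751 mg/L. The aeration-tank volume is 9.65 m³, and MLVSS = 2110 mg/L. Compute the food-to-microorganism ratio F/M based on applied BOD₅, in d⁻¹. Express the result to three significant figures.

Food-to-microorganism ratio F/M = Q S₀ / (V X) = 13.4 × 751 / (9.650 × 2110) = 0.4942 d⁻¹.

F/M ≈ 0.494 d⁻¹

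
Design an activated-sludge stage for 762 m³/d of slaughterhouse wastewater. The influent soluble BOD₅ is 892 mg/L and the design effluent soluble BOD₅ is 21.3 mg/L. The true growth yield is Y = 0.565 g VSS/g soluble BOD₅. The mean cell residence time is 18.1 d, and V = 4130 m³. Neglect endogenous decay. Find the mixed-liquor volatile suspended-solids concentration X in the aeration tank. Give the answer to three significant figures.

X ≈ 1640 mg/L

From V·X = Y·Q·(S₀ − S)·θ_c (decay neglected): X = 0.565 × 762 × (892 − 21.3) × 18.1 / 4130 = 1643 mg/L.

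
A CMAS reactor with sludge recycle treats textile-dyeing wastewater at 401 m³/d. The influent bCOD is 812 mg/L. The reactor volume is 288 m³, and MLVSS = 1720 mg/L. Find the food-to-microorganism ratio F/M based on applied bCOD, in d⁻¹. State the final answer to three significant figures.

Food-to-microorganism ratio F/M = Q S₀ / (V X) = 401 × 812 / (288.0 × 1720) = 0.6573 d⁻¹.

F/M ≈ 0.657 d⁻¹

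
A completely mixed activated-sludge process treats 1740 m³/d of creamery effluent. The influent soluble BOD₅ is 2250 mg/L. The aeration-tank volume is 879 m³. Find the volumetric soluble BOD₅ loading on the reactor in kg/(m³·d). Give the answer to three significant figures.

L_v = Q S₀ / V = 1740 × 2250 × 10⁻³ / 879.0 = 4.454 kg/(m³·d).

L_v ≈ 4.45 kg soluble BOD₅/(m³·d)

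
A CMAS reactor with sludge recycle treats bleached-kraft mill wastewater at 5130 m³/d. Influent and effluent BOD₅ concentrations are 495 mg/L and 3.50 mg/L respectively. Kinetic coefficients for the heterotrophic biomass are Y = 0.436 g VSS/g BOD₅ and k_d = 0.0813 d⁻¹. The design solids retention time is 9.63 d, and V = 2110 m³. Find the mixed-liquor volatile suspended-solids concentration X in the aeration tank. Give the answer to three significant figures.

X ≈ 2810 mg/L

Solving the biomass balance for X: X = Y Q (S₀−S) θ_c / [V (1+k_d θ_c)] = 0.436 × 5130 × (495 − 3.50) × 9.63 / [2110 × (1 + 0.0813 × 9.63)] = 2814 mg/L.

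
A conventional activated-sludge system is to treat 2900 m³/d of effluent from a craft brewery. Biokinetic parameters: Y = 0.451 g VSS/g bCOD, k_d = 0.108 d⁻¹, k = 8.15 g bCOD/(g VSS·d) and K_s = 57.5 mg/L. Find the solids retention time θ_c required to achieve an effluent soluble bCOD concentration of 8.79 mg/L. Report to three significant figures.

θ_c ≈ 2.64 d

At the target effluent, Y k S/(K_s+S) = 0.451×8.15×8.79/66.29 = 0.4874 d⁻¹.
θ_c = 1/(μ − k_d) = 1/(0.4874 − 0.108) = 1/0.3794 = 2.636 d.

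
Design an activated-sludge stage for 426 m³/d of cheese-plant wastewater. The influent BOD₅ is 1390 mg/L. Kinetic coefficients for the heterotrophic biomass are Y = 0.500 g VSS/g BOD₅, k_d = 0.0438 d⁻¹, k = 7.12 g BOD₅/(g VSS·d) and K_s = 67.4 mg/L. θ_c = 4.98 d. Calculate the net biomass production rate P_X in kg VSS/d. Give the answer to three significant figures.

From the Monod/SRT balance for a CMAS, S = K_s·(1+k_d θ_c)/[θ_c·(Y k − k_d) − 1] = 67.4 × (1 + 0.0438 × 4.98) / [4.98 × (0.500 × 7.12 − 0.0438) − 1] = 82.10 / 16.51 = 4.973 mg/L.
The observed yield is Y_obs = Y/(1 + k_d·θ_c) = 0.500 / (1 + 0.0438 × 4.98) = 0.500 / 1.218 = 0.4105 g VSS per g BOD₅ removed.
Mass of BOD₅ removed per day: Q(S₀ − S) = 426 × 1385 g/m³ = 590.0 kg/d.
Net biomass production P_X = Y_obs × Q·(S₀ − S) = 0.4105 × 590.0 = 242.2 kg VSS/d.

P_X ≈ 242 kg VSS/d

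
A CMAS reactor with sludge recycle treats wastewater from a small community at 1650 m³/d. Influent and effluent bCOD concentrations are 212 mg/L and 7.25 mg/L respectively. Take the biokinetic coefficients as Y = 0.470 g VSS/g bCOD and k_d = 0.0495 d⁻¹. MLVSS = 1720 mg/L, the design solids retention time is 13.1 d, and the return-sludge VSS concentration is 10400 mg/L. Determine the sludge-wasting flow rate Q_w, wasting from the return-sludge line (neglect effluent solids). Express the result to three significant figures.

Rearranging the biomass balance for a CMAS with decay, V = Y·Q·ΔS·θ_c / [X·(1+k_d θ_c)] = 0.470 × 1650 × (212 − 7.25) × 13.1 / [1720 × (1 + 0.0495 × 13.1)] = 2.08×10^6 / 2835 = 733.6 m³.
Wasting from the return line (neglecting effluent solids): Q_w = V·X / (θ_c·X_r) = 733.6 × 1720 / (13.1 × 10400) = 9.262 m³/d.

Q_w ≈ 9.26 m³/d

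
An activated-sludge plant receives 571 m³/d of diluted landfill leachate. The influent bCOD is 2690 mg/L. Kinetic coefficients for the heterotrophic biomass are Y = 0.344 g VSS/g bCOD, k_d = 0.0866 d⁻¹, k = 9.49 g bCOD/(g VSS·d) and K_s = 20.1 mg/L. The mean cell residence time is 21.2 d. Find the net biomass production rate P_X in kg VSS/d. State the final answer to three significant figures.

Effluent substrate depends only on kinetics and SRT: S = K_s(1 + k_d θ_c) / [θ_c(Yk − k_d) − 1] = 20.1 × (1 + 0.0866 × 21.2) / [21.2 × (0.344 × 9.49 − 0.0866) − 1] = 57.00 / 66.37 = 0.8588 mg/L.
Y_obs = Y / (1 + k_d θ_c) = 0.344 / (1 + 0.0866 × 21.2) = 0.344 / 2.836 = 0.1213.
Substrate removed = Q·(S₀ − S) = 571 m³/d × (2690 − 0.859) g/m³ = 1.54×10^6 g/d = 1535 kg/d.
Biomass produced: P_X = Y_obs·Q·ΔS = 0.1213 × 1535 ≈ 186.3 kg VSS/d.

P_X ≈ 186 kg VSS/d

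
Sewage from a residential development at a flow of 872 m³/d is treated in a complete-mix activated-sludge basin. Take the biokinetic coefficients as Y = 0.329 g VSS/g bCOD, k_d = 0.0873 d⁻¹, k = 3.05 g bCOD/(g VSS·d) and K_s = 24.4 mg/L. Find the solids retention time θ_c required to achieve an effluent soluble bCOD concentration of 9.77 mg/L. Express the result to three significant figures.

θ_c ≈ 5.01 d

At the target effluent, Y k S/(K_s+S) = 0.329×3.05×9.77/34.17 = 0.2869 d⁻¹.
1/θ_c = 0.2869 − 0.0873 = 0.1996 d⁻¹, so θ_c = 5.010 d.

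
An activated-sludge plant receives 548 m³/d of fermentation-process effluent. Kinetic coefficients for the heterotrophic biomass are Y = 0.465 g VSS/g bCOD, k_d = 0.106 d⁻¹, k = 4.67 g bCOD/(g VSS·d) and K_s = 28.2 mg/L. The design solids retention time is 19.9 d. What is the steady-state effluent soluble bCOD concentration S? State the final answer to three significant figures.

For a completely mixed reactor with recycle the Lawrence–McCarty relation gives S = K_s·(1 + k_d·θ_c) / [θ_c·(Y·k − k_d) − 1] = 28.2 × (1 + 0.106 × 19.9) / [19.9 × (0.465 × 4.67 − 0.106) − 1] = 87.69 / 40.10 = 2.186 mg/L.

S ≈ 2.19 mg/L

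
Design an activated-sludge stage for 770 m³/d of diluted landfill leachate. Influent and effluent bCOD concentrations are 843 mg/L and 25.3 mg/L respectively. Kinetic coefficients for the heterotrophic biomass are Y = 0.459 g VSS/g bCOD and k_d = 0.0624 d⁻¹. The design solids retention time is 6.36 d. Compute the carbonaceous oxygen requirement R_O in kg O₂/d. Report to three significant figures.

The observed yield is Y_obs = Y/(1 + k_d·θ_c) = 0.459 / (1 + 0.0624 × 6.36) = 0.459 / 1.397 = 0.3286 g VSS per g bCOD removed.
Substrate removed = Q·(S₀ − S) = 770 m³/d × (843 − 25.3) g/m³ = 6.3×10^5 g/d = 629.6 kg/d.
Biomass synthesised: P_X = Y_obs × 629.6 = 206.9 kg VSS/d.
Carbonaceous O₂ demand = substrate oxidised − cell-mass equivalent = 629.6 − 1.42 × 206.9 = 335.8 kg O₂/d.

R_O ≈ 336 kg O₂/d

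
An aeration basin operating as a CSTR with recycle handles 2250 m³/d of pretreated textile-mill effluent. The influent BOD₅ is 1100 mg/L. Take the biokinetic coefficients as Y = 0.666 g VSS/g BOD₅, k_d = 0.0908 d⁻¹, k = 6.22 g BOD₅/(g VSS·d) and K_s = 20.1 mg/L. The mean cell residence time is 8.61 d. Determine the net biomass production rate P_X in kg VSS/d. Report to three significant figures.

For a completely mixed reactor with recycle the Lawrence–McCarty relation gives S = K_s·(1 + k_d·θ_c) / [θ_c·(Y·k − k_d) − 1] = 20.1 × (1 + 0.0908 × 8.61) / [8.61 × (0.666 × 6.22 − 0.0908) − 1] = 35.81 / 33.89 = 1.057 mg/L.
Y_obs = Y / (1 + k_d θ_c) = 0.666 / (1 + 0.0908 × 8.61) = 0.666 / 1.782 = 0.3738.
Q·(S₀ − S) = 2250 × (1100 − 1.06) × 10⁻³ = 2473 kg/d removed.
So the net sludge growth is P_X = 0.3738 × 2473 = 924.2 kg VSS/d.

P_X ≈ 924 kg VSS/d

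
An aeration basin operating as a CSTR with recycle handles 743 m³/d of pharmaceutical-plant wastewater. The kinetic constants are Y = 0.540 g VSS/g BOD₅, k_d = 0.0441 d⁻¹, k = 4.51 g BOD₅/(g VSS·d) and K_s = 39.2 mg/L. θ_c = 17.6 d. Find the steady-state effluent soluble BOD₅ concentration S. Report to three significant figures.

S ≈ 1.69 mg/L

From the Monod/SRT balance for a CMAS, S = K_s·(1+k_d θ_c)/[θ_c·(Y k − k_d) − 1] = 39.2 × (1 + 0.0441 × 17.6) / [17.6 × (0.540 × 4.51 − 0.0441) − 1] = 69.63 / 41.09 = 1.695 mg/L.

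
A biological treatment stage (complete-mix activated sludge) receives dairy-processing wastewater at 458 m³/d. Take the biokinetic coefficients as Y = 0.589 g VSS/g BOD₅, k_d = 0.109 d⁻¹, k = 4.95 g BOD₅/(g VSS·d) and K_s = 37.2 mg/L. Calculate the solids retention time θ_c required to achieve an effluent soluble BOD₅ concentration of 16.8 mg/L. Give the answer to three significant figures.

Specific growth rate at S = 16.8 mg/L: μ = YkS/(K_s+S) = 0.589·4.95·16.8/(37.2+16.8) = 0.9071 d⁻¹.
θ_c = 1/(μ − k_d) = 1/(0.9071 − 0.109) = 1/0.7981 = 1.253 d.

θ_c ≈ 1.25 d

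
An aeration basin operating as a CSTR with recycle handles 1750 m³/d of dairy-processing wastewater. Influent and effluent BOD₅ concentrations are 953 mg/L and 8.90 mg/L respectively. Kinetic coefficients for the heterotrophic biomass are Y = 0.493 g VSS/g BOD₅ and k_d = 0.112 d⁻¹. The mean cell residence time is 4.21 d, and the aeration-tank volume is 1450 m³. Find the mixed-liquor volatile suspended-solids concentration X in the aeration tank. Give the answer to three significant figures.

X ≈ 1610 mg/L

Solving the biomass balance for X: X = Y Q (S₀−S) θ_c / [V (1+k_d θ_c)] = 0.493 × 1750 × (953 − 8.90) × 4.21 / [1450 × (1 + 0.112 × 4.21)] = 1607 mg/L.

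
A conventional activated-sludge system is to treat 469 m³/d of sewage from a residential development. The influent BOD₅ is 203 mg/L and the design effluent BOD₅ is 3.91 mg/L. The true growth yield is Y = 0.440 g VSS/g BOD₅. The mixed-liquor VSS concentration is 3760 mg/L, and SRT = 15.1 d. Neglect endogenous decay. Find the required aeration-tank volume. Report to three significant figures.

V ≈ 165 m³

V·X = Y·Q·ΔS·θ_c gives V = 0.440 × 469 × (203 − 3.91) × 15.1 / 3760 = 165.0 m³.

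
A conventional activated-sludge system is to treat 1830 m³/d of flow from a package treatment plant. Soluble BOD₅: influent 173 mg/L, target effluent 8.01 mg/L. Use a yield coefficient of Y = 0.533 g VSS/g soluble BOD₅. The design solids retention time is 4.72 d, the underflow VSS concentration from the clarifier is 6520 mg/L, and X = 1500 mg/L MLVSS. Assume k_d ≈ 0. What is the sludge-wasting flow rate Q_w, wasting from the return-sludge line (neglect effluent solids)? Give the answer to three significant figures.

Q_w ≈ 24.7 m³/d

Biomass mass balance (decay neglected): V·X = Y·Q·(S₀ − S)·θ_c, so V = 0.533 × 1830 × (173 − 8.01) × 4.72 / 1500 = 506.4 m³.
Q_w = (V·X)/(θ_c X_r) = 506.4 × 1500 / (4.72 × 6520) = 24.68 m³/d.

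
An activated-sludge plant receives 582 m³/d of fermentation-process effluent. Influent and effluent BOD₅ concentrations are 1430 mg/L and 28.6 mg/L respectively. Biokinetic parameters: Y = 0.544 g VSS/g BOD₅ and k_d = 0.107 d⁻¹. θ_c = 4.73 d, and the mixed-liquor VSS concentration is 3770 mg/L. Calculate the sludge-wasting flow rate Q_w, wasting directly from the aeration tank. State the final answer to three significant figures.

Q_w ≈ 78.1 m³/d

Rearranging the biomass balance for a CMAS with decay, V = Y·Q·ΔS·θ_c / [X·(1+k_d θ_c)] = 0.544 × 582 × (1430 − 28.6) × 4.73 / [3770 × (1 + 0.107 × 4.73)] = 2.1×10^6 / 5678 = 369.6 m³.
For wasting at MLVSS concentration, Q_w = V/θ_c = 369.6/4.73 = 78.14 m³/d.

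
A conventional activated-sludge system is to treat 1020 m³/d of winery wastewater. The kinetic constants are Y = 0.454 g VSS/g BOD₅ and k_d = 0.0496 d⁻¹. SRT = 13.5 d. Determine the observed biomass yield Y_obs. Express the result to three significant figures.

Y_obs ≈ 0.272 g VSS/g BOD₅

Correct the yield for decay: Y_obs = Y/(1 + k_d θ_c) = 0.454 / (1 + 0.0496 × 13.5) = 0.454 / 1.670 = 0.2719.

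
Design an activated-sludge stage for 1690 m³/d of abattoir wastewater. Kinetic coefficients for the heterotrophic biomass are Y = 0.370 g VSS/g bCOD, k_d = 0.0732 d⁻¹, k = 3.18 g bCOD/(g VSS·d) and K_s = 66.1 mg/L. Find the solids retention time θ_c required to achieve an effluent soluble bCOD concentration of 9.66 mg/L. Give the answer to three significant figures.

θ_c ≈ 13.0 d

At the target effluent, Y k S/(K_s+S) = 0.370×3.18×9.66/75.76 = 0.1500 d⁻¹.
1/θ_c = 0.1500 − 0.0732 = 0.07683 d⁻¹, so θ_c = 13.02 d.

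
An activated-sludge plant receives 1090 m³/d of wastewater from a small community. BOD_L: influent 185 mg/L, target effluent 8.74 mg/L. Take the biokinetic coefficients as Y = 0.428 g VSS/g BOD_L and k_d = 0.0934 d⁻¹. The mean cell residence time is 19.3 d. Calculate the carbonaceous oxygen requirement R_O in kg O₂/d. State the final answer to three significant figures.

Observed yield with endogenous decay: Y_obs = Y / (1 + k_d·θ_c) = 0.428 / (1 + 0.0934 × 19.3) = 0.428 / 2.803 = 0.1527 g VSS/g BOD_L.
ΔS = 185 − 8.74 = 176.3 mg/L, so the substrate removal rate is 1090 × 176.3/1000 = 192.1 kg BOD_L/d.
P_X = Y_obs·Q·(S₀ − S) = 0.1527 × 192.1 = 29.34 kg VSS/d.
R_O = Q·ΔS − 1.42 P_X = 192.1 − 41.66 = 150.5 kg O₂/d.

R_O ≈ 150 kg O₂/d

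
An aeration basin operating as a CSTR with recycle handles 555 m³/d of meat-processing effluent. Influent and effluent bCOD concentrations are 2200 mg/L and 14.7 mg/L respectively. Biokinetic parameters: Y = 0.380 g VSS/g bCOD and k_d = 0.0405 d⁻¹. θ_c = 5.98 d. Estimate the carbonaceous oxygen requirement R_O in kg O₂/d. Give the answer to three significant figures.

R_O ≈ 686 kg O₂/d

Y_obs = Y / (1 + k_d θ_c) = 0.380 / (1 + 0.0405 × 5.98) = 0.380 / 1.242 = 0.3059.
Mass of bCOD removed per day: Q(S₀ − S) = 555 × 2185 g/m³ = 1213 kg/d.
P_X = Y_obs·Q·(S₀ − S) = 0.3059 × 1213 = 371.0 kg VSS/d.
R_O = Q·(S₀ − S) − 1.42·P_X = 1213 − 1.42 × 371.0 = 686.0 kg O₂/d.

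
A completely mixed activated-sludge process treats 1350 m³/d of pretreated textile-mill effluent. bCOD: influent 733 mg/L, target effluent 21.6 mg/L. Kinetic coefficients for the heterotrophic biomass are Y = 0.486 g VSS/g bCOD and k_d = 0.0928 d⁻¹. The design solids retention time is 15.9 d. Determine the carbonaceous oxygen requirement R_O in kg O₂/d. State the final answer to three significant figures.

Observed yield with endogenous decay: Y_obs = Y / (1 + k_d·θ_c) = 0.486 / (1 + 0.0928 × 15.9) = 0.486 / 2.476 = 0.1963 g VSS/g bCOD.
Mass of bCOD removed per day: Q(S₀ − S) = 1350 × 711.4 g/m³ = 960.4 kg/d.
Net sludge production P_X = 0.1963 × 960.4 = 188.5 kg VSS/d.
R_O = Q·(S₀ − S) − 1.42·P_X = 960.4 − 1.42 × 188.5 = 692.7 kg O₂/d.

R_O ≈ 693 kg O₂/d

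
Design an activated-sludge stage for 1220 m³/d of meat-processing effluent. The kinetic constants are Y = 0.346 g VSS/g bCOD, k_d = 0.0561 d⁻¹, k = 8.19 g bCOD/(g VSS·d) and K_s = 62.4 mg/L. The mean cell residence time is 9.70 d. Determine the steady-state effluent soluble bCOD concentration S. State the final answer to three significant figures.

S ≈ 3.71 mg/L

For a completely mixed reactor with recycle the Lawrence–McCarty relation gives S = K_s·(1 + k_d·θ_c) / [θ_c·(Y·k − k_d) − 1] = 62.4 × (1 + 0.0561 × 9.70) / [9.70 × (0.346 × 8.19 − 0.0561) − 1] = 96.36 / 25.94 = 3.714 mg/L.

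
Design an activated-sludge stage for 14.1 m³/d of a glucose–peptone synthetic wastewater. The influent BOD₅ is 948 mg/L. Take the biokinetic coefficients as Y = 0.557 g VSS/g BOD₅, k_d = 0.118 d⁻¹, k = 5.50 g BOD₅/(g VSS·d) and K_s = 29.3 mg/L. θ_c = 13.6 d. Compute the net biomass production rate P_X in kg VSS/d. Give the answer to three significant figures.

For a completely mixed reactor with recycle the Lawrence–McCarty relation gives S = K_s·(1 + k_d·θ_c) / [θ_c·(Y·k − k_d) − 1] = 29.3 × (1 + 0.118 × 13.6) / [13.6 × (0.557 × 5.50 − 0.118) − 1] = 76.32 / 39.06 = 1.954 mg/L.
Correct the yield for decay: Y_obs = Y/(1 + k_d θ_c) = 0.557 / (1 + 0.118 × 13.6) = 0.557 / 2.605 = 0.2138.
Q·(S₀ − S) = 14.1 × (948 − 1.95) × 10⁻³ = 13.34 kg/d removed.
Net biomass production P_X = Y_obs × Q·(S₀ − S) = 0.2138 × 13.34 = 2.852 kg VSS/d.

P_X ≈ 2.85 kg VSS/d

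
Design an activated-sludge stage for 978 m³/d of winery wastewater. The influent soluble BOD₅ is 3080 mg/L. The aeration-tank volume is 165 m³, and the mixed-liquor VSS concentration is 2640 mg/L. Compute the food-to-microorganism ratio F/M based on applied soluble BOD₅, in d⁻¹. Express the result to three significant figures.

F/M ≈ 6.92 d⁻¹

Food-to-microorganism ratio F/M = Q S₀ / (V X) = 978 × 3080 / (165.0 × 2640) = 6.915 d⁻¹.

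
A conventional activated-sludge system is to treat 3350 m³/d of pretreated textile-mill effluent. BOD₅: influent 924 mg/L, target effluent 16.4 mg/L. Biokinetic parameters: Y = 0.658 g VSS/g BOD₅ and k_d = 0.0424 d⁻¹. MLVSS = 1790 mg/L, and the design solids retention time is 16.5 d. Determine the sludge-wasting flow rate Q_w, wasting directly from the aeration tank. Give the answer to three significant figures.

Q_w ≈ 658 m³/d

Steady-state biomass mass balance: V·X·(1 + k_d·θ_c) = Y·Q·(S₀ − S)·θ_c, so V = 0.658 × 3350 × (924 − 16.4) × 16.5 / [1790 × (1 + 0.0424 × 16.5)] = 3.3×10^7 / 3042 = 10850 m³.
Wasting from the aeration tank: Q_w = V / θ_c = 10850 / 16.5 = 657.6 m³/d.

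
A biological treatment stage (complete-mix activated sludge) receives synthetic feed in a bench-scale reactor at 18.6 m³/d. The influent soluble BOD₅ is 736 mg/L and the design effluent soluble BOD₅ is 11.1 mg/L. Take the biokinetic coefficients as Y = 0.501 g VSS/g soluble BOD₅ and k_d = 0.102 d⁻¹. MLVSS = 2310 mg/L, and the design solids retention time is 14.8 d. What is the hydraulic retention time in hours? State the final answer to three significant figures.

From the SRT design equation V = Y Q (S₀−S) θ_c / [X (1 + k_d θ_c)] = 0.501 × 18.6 × (736 − 11.1) × 14.8 / [2310 × (1 + 0.102 × 14.8)] = 10×10^4 / 5797 = 17.25 m³.
Hydraulic retention time τ = V/Q = 17.25 / 18.6 = 0.9272 d = 22.25 h.

τ ≈ 22.3 h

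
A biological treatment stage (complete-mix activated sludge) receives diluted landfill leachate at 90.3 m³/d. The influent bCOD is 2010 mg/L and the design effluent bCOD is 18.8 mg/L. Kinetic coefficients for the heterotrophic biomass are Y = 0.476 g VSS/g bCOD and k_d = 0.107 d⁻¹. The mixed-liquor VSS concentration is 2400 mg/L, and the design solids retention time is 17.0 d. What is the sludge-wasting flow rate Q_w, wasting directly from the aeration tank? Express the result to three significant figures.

Q_w ≈ 12.7 m³/d

From the SRT design equation V = Y Q (S₀−S) θ_c / [X (1 + k_d θ_c)] = 0.476 × 90.3 × (2010 − 18.8) × 17.0 / [2400 × (1 + 0.107 × 17.0)] = 1.45×10^6 / 6766 = 215.1 m³.
Wasting from the aeration tank: Q_w = V / θ_c = 215.1 / 17.0 = 12.65 m³/d.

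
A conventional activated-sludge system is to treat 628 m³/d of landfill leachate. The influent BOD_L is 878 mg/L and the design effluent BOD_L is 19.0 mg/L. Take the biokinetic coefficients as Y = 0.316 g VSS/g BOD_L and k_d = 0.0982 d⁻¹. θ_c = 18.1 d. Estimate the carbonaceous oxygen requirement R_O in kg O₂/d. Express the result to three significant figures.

R_O ≈ 452 kg O₂/d

Correct the yield for decay: Y_obs = Y/(1 + k_d θ_c) = 0.316 / (1 + 0.0982 × 18.1) = 0.316 / 2.777 = 0.1138.
Q·(S₀ − S) = 628 × (878 − 19.0) × 10⁻³ = 539.5 kg/d removed.
Net sludge production P_X = 0.1138 × 539.5 = 61.38 kg VSS/d.
R_O = Q·ΔS − 1.42 P_X = 539.5 − 87.15 = 452.3 kg O₂/d.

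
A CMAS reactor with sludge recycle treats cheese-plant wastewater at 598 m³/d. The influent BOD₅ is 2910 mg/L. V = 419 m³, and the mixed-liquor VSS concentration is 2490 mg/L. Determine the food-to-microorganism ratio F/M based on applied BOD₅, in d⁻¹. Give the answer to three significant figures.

F/M ≈ 1.67 d⁻¹

F/M = applied load / biomass = Q·S₀/(V·X) = 598 × 2910 / (419.0 × 2490) = 1.668 d⁻¹.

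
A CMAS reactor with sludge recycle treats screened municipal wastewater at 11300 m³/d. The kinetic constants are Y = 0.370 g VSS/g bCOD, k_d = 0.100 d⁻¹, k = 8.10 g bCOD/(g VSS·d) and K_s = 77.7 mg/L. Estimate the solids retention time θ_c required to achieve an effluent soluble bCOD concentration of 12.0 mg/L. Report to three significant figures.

At the target effluent, Y k S/(K_s+S) = 0.370×8.10×12.0/89.70 = 0.4009 d⁻¹.
1/θ_c = 0.4009 − 0.100 = 0.3009 d⁻¹, so θ_c = 3.323 d.

θ_c ≈ 3.32 d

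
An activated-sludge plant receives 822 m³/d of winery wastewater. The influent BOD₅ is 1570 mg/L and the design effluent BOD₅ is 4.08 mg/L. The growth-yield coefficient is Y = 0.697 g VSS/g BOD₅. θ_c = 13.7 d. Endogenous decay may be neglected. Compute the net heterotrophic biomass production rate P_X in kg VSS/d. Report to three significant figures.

No decay correction is needed, so Y_obs = Y = 0.697.
Q·(S₀ − S) = 822 × (1570 − 4.08) × 10⁻³ = 1287 kg/d removed.
Net biomass production P_X = Y_obs × Q·(S₀ − S) = 0.6970 × 1287 = 897.2 kg VSS/d.

P_X ≈ 897 kg VSS/d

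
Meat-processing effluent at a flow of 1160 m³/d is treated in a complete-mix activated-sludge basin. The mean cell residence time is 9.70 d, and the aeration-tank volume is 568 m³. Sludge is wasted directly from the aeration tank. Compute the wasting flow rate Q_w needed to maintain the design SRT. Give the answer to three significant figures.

With mixed-liquor wasting, θ_c = V/Q_w, so Q_w = V/θ_c = 568.0/9.70 = 58.56 m³/d.

Q_w ≈ 58.6 m³/d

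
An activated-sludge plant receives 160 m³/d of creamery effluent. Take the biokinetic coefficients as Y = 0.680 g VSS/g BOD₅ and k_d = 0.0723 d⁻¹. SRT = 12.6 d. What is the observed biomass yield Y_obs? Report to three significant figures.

Y_obs ≈ 0.356 g VSS/g BOD₅

Y_obs = Y / (1 + k_d θ_c) = 0.680 / (1 + 0.0723 × 12.6) = 0.680 / 1.911 = 0.3558.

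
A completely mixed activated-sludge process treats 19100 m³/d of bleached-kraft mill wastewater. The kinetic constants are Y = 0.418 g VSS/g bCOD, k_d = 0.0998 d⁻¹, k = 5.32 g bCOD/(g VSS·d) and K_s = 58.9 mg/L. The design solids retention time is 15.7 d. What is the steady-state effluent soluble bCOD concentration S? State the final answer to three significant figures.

S ≈ 4.67 mg/L

For a completely mixed reactor with recycle the Lawrence–McCarty relation gives S = K_s·(1 + k_d·θ_c) / [θ_c·(Y·k − k_d) − 1] = 58.9 × (1 + 0.0998 × 15.7) / [15.7 × (0.418 × 5.32 − 0.0998) − 1] = 151.2 / 32.35 = 4.674 mg/L.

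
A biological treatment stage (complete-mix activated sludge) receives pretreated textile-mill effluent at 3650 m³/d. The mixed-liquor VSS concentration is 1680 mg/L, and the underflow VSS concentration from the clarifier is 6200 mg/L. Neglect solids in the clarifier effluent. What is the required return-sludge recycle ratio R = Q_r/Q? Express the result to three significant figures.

Mass balance around the secondary clarifier (neglecting effluent solids): R = X / (X_r − X) = 1680 / (6200 − 1680) = 0.3717.

R ≈ 0.372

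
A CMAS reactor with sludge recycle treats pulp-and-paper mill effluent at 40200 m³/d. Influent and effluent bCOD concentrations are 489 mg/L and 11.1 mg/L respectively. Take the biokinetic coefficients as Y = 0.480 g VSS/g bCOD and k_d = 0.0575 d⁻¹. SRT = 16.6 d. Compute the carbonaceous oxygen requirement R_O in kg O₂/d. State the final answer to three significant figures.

R_O ≈ 12500 kg O₂/d

Correct the yield for decay: Y_obs = Y/(1 + k_d θ_c) = 0.480 / (1 + 0.0575 × 16.6) = 0.480 / 1.955 = 0.2456.
Substrate removed = Q·(S₀ − S) = 40200 m³/d × (489 − 11.1) g/m³ = 1.92×10^7 g/d = 19212 kg/d.
Net sludge production P_X = 0.2456 × 19212 = 4718 kg VSS/d.
R_O = Q·ΔS − 1.42 P_X = 19212 − 6700 = 12512 kg O₂/d.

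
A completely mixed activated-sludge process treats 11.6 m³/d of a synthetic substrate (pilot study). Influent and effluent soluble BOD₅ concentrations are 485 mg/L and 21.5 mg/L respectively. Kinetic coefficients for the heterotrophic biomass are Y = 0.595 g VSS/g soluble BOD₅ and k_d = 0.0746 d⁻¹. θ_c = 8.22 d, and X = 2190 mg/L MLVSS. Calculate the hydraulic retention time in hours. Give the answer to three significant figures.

τ ≈ 15.4 h

Rearranging the biomass balance for a CMAS with decay, V = Y·Q·ΔS·θ_c / [X·(1+k_d θ_c)] = 0.595 × 11.6 × (485 − 21.5) × 8.22 / [2190 × (1 + 0.0746 × 8.22)] = 2.63×10^4 / 3533 = 7.443 m³.
HRT = V/Q = 7.443 m³ / 11.6 m³·d⁻¹ = 0.6417 d × 24 = 15.40 h.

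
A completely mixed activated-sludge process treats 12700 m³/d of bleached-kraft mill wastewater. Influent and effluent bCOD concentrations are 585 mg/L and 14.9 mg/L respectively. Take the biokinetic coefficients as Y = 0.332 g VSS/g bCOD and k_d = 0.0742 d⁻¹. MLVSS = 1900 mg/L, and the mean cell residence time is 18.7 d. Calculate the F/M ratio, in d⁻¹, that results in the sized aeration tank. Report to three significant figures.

Rearranging the biomass balance for a CMAS with decay, V = Y·Q·ΔS·θ_c / [X·(1+k_d θ_c)] = 0.332 × 12700 × (585 − 14.9) × 18.7 / [1900 × (1 + 0.0742 × 18.7)] = 4.5×10^7 / 4536 = 9909 m³.
Food-to-microorganism ratio F/M = Q S₀ / (V X) = 12700 × 585 / (9909 × 1900) = 0.3946 d⁻¹.

F/M ≈ 0.395 d⁻¹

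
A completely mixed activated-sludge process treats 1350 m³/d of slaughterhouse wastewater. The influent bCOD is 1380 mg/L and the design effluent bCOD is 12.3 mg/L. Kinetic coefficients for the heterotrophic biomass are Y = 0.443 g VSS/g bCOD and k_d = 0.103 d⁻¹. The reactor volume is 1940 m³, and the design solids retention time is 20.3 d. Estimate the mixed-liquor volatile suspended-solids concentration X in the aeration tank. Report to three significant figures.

From V·X·(1 + k_d·θ_c) = Y·Q·(S₀ − S)·θ_c: X = 0.443 × 1350 × (1380 − 12.3) × 20.3 / [1940 × (1 + 0.103 × 20.3)] = 2769 mg/L.

X ≈ 2770 mg/L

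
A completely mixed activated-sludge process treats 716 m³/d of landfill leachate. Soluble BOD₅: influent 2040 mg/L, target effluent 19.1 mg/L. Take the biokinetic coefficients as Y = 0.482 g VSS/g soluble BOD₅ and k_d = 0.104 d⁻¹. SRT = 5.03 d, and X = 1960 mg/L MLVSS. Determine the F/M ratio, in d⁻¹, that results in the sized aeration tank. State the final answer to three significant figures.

F/M ≈ 0.634 d⁻¹

From the SRT design equation V = Y Q (S₀−S) θ_c / [X (1 + k_d θ_c)] = 0.482 × 716 × (2040 − 19.1) × 5.03 / [1960 × (1 + 0.104 × 5.03)] = 3.51×10^6 / 2985 = 1175 m³.
F/M = Q·S₀ / (V·X) = 716 × 2040 / (1175 × 1960) = 0.6342 g soluble BOD₅·(g VSS·d)⁻¹.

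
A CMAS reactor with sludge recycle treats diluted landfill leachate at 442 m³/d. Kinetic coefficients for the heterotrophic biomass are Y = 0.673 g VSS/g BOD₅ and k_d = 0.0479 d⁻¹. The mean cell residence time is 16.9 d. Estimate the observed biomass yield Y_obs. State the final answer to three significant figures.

Correct the yield for decay: Y_obs = Y/(1 + k_d θ_c) = 0.673 / (1 + 0.0479 × 16.9) = 0.673 / 1.810 = 0.3719.

Y_obs ≈ 0.372 g VSS/g BOD₅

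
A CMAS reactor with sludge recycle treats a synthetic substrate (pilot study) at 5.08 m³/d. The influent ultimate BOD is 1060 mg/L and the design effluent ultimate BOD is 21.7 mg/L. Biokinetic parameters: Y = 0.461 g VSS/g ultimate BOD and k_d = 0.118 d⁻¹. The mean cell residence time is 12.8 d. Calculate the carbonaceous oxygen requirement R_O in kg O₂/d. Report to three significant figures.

The observed yield is Y_obs = Y/(1 + k_d·θ_c) = 0.461 / (1 + 0.118 × 12.8) = 0.461 / 2.510 = 0.1836 g VSS per g ultimate BOD removed.
Q·(S₀ − S) = 5.08 × (1060 − 21.7) × 10⁻³ = 5.275 kg/d removed.
Net sludge production P_X = 0.1836 × 5.275 = 0.9686 kg VSS/d.
R_O = Q·ΔS − 1.42 P_X = 5.275 − 1.375 = 3.899 kg O₂/d.

R_O ≈ 3.90 kg O₂/d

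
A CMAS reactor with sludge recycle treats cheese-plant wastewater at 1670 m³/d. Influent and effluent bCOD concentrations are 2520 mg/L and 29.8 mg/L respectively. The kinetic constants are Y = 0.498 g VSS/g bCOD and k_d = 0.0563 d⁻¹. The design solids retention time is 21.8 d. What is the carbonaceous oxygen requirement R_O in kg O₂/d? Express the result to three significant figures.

R_O ≈ 2840 kg O₂/d

Correct the yield for decay: Y_obs = Y/(1 + k_d θ_c) = 0.498 / (1 + 0.0563 × 21.8) = 0.498 / 2.227 = 0.2236.
Substrate removed = Q·(S₀ − S) = 1670 m³/d × (2520 − 29.8) g/m³ = 4.16×10^6 g/d = 4159 kg/d.
Biomass synthesised: P_X = Y_obs × 4159 = 929.8 kg VSS/d.
Carbonaceous O₂ demand = substrate oxidised − cell-mass equivalent = 4159 − 1.42 × 929.8 = 2838 kg O₂/d.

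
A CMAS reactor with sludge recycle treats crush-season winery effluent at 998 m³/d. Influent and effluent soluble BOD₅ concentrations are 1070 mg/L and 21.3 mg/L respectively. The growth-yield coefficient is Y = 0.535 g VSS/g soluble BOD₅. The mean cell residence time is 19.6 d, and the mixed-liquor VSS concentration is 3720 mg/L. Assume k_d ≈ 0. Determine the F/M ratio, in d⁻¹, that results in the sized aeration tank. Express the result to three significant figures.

F/M ≈ 0.0973 d⁻¹

Biomass mass balance (decay neglected): V·X = Y·Q·(S₀ − S)·θ_c, so V = 0.535 × 998 × (1070 − 21.3) × 19.6 / 3720 = 2950 m³.
F/M = Q·S₀ / (V·X) = 998 × 1070 / (2950 × 3720) = 0.09730 g soluble BOD₅·(g VSS·d)⁻¹.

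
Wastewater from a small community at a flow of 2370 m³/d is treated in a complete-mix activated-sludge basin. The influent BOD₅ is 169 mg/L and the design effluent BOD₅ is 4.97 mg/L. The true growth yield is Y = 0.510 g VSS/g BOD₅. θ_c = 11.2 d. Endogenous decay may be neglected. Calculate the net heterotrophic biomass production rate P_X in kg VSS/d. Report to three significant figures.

P_X ≈ 198 kg VSS/d

No decay correction is needed, so Y_obs = Y = 0.510.
Substrate removed = Q·(S₀ − S) = 2370 m³/d × (169 − 4.97) g/m³ = 3.89×10^5 g/d = 388.8 kg/d.
P_X = Y_obs · Q(S₀ − S) = 0.5100 × 388.8 = 198.3 kg VSS/d.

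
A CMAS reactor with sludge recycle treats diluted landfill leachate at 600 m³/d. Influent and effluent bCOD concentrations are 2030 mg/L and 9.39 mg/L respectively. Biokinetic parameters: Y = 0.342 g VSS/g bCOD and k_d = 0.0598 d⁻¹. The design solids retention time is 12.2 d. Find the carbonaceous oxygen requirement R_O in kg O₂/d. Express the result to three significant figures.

R_O ≈ 872 kg O₂/d

The observed yield is Y_obs = Y/(1 + k_d·θ_c) = 0.342 / (1 + 0.0598 × 12.2) = 0.342 / 1.730 = 0.1977 g VSS per g bCOD removed.
Q·(S₀ − S) = 600 × (2030 − 9.39) × 10⁻³ = 1212 kg/d removed.
Net sludge production P_X = 0.1977 × 1212 = 239.7 kg VSS/d.
R_O = Q·ΔS − 1.42 P_X = 1212 − 340.4 = 871.9 kg O₂/d.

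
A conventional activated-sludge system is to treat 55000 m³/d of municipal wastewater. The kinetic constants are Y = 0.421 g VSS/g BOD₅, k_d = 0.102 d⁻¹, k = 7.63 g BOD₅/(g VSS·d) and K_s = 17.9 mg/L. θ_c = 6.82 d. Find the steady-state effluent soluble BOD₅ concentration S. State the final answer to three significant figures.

For a completely mixed reactor with recycle the Lawrence–McCarty relation gives S = K_s·(1 + k_d·θ_c) / [θ_c·(Y·k − k_d) − 1] = 17.9 × (1 + 0.102 × 6.82) / [6.82 × (0.421 × 7.63 − 0.102) − 1] = 30.35 / 20.21 = 1.502 mg/L.

S ≈ 1.50 mg/L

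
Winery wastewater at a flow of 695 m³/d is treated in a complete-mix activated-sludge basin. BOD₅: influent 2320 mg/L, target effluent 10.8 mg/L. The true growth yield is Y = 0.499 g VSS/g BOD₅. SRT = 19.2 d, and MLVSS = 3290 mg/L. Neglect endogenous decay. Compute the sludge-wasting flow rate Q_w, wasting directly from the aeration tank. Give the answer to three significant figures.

Q_w ≈ 243 m³/d

Biomass mass balance (decay neglected): V·X = Y·Q·(S₀ − S)·θ_c, so V = 0.499 × 695 × (2320 − 10.8) × 19.2 / 3290 = 4674 m³.
For wasting at MLVSS concentration, Q_w = V/θ_c = 4674/19.2 = 243.4 m³/d.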